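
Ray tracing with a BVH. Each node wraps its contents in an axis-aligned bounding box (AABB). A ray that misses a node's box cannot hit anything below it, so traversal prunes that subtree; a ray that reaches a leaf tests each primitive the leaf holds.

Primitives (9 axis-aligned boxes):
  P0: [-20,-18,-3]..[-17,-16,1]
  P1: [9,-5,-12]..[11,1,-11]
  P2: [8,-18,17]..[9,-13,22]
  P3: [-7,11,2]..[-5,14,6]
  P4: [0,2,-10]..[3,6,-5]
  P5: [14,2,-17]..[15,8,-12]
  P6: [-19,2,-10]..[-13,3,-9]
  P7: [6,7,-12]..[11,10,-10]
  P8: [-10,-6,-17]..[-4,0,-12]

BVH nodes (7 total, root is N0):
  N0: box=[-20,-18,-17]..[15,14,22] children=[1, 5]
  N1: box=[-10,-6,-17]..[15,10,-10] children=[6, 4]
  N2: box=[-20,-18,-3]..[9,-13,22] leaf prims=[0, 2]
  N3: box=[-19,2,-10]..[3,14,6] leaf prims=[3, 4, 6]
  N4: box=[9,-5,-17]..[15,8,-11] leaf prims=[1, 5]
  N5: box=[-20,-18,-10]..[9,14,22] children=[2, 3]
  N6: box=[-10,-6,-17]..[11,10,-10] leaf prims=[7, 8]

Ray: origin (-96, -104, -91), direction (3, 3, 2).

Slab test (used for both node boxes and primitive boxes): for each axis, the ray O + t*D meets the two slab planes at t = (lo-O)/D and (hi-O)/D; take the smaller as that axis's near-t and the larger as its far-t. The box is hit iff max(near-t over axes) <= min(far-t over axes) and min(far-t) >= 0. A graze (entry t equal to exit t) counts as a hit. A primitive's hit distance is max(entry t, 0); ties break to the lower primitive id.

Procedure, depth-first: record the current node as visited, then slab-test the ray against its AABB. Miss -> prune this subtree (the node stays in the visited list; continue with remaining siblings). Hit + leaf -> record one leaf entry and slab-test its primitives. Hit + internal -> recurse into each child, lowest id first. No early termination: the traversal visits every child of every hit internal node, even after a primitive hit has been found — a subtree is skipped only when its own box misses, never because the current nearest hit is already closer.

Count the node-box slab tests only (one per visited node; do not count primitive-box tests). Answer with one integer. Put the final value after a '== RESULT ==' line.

Trace the traversal:
N0 x:[76/3,37] y:[86/3,118/3] z:[37,113/2] -> hit [37,37], descend [1, 5]
  N1 x:[86/3,37] y:[98/3,38] z:[37,81/2] -> hit [37,37], descend [4, 6]
    N4 x:[35,37] y:[33,112/3] z:[37,40] -> hit [37,37] leaf, test {P1(miss), P5@t=37}
    N6 x:[86/3,107/3] y:[98/3,38] z:[37,81/2] -> miss, prune
  N5 x:[76/3,35] y:[86/3,118/3] z:[81/2,113/2] -> miss, prune

Summary -> nodes [0, 1, 4, 6, 5]; box-tests=5; leaf-entries=1; first=P5

== RESULT ==
5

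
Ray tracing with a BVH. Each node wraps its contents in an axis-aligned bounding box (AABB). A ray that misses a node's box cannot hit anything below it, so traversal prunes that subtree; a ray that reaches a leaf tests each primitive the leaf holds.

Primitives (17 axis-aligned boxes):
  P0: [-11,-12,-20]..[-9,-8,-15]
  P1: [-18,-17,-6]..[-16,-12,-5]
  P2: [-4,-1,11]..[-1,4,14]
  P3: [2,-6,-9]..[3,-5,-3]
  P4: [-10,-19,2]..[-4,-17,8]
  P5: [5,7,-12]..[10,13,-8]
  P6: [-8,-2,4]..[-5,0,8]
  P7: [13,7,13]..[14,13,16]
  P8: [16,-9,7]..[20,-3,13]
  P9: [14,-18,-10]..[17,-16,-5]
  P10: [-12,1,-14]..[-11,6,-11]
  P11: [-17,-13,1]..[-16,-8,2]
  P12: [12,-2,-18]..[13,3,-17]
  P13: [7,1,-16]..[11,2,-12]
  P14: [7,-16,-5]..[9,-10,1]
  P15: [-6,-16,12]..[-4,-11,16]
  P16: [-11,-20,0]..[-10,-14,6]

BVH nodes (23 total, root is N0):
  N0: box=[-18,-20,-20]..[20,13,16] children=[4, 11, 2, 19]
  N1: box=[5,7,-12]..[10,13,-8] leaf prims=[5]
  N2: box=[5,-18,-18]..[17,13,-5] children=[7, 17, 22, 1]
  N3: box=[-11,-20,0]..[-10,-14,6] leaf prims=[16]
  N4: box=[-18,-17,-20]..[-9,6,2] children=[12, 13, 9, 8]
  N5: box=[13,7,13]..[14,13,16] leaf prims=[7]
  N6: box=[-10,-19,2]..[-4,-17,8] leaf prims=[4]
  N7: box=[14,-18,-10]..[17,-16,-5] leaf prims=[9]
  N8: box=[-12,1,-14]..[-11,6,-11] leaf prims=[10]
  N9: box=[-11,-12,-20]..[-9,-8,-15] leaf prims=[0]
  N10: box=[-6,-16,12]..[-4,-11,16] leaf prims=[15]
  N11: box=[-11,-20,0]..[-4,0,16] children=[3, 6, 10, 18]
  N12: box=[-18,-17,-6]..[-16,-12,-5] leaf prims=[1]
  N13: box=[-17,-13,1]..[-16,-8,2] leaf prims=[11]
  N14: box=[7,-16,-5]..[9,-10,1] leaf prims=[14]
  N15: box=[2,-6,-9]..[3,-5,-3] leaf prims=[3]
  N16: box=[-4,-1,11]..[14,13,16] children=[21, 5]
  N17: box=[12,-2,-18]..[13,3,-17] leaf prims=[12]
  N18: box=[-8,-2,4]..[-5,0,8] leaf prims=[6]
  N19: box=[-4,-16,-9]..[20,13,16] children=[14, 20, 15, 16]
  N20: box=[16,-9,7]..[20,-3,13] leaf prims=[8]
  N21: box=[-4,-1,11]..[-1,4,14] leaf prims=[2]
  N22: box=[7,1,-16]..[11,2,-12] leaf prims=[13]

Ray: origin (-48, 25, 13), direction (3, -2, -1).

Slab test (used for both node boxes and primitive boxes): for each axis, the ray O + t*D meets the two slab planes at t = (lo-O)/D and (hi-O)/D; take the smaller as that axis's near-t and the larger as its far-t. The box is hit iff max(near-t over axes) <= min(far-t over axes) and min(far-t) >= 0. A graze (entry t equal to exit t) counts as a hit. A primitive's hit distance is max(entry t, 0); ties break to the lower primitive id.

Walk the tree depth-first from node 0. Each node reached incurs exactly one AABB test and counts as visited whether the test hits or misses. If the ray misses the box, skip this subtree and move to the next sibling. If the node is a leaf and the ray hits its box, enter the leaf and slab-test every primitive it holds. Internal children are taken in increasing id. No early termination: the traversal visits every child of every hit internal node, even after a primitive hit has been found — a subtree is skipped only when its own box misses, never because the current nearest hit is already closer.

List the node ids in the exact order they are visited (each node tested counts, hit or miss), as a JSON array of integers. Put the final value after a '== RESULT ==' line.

Traverse from the root:
N0 x:[10,68/3] y:[6,45/2] z:[-3,33] -> hit [10,45/2], descend [2, 4, 11, 19]
  N2 x:[53/3,65/3] y:[6,43/2] z:[18,31] -> hit [18,43/2], descend [1, 7, 17, 22]
    N1 x:[53/3,58/3] y:[6,9] z:[21,25] -> miss, prune
    N7 x:[62/3,65/3] y:[41/2,43/2] z:[18,23] -> hit [62/3,43/2] leaf, test {P9@t=62/3}
    N17 x:[20,61/3] y:[11,27/2] z:[30,31] -> miss, prune
    N22 x:[55/3,59/3] y:[23/2,12] z:[25,29] -> miss, prune
  N4 x:[10,13] y:[19/2,21] z:[11,33] -> hit [11,13], descend [8, 9, 12, 13]
    N8 x:[12,37/3] y:[19/2,12] z:[24,27] -> miss, prune
    N9 x:[37/3,13] y:[33/2,37/2] z:[28,33] -> miss, prune
    N12 x:[10,32/3] y:[37/2,21] z:[18,19] -> miss, prune
    N13 x:[31/3,32/3] y:[33/2,19] z:[11,12] -> miss, prune
  N11 x:[37/3,44/3] y:[25/2,45/2] z:[-3,13] -> hit [25/2,13], descend [3, 6, 10, 18]
    N3 x:[37/3,38/3] y:[39/2,45/2] z:[7,13] -> miss, prune
    N6 x:[38/3,44/3] y:[21,22] z:[5,11] -> miss, prune
    N10 x:[14,44/3] y:[18,41/2] z:[-3,1] -> miss, prune
    N18 x:[40/3,43/3] y:[25/2,27/2] z:[5,9] -> miss, prune
  N19 x:[44/3,68/3] y:[6,41/2] z:[-3,22] -> hit [44/3,41/2], descend [14, 15, 16, 20]
    N14 x:[55/3,19] y:[35/2,41/2] z:[12,18] -> miss, prune
    N15 x:[50/3,17] y:[15,31/2] z:[16,22] -> miss, prune
    N16 x:[44/3,62/3] y:[6,13] z:[-3,2] -> miss, prune
    N20 x:[64/3,68/3] y:[14,17] z:[0,6] -> miss, prune

21 AABB tests over nodes [0, 2, 1, 7, 17, 22, 4, 8, 9, 12, 13, 11, 3, 6, 10, 18, 19, 14, 15, 16, 20]; 1 leaf entered; closest P9.

== RESULT ==
[0, 2, 1, 7, 17, 22, 4, 8, 9, 12, 13, 11, 3, 6, 10, 18, 19, 14, 15, 16, 20]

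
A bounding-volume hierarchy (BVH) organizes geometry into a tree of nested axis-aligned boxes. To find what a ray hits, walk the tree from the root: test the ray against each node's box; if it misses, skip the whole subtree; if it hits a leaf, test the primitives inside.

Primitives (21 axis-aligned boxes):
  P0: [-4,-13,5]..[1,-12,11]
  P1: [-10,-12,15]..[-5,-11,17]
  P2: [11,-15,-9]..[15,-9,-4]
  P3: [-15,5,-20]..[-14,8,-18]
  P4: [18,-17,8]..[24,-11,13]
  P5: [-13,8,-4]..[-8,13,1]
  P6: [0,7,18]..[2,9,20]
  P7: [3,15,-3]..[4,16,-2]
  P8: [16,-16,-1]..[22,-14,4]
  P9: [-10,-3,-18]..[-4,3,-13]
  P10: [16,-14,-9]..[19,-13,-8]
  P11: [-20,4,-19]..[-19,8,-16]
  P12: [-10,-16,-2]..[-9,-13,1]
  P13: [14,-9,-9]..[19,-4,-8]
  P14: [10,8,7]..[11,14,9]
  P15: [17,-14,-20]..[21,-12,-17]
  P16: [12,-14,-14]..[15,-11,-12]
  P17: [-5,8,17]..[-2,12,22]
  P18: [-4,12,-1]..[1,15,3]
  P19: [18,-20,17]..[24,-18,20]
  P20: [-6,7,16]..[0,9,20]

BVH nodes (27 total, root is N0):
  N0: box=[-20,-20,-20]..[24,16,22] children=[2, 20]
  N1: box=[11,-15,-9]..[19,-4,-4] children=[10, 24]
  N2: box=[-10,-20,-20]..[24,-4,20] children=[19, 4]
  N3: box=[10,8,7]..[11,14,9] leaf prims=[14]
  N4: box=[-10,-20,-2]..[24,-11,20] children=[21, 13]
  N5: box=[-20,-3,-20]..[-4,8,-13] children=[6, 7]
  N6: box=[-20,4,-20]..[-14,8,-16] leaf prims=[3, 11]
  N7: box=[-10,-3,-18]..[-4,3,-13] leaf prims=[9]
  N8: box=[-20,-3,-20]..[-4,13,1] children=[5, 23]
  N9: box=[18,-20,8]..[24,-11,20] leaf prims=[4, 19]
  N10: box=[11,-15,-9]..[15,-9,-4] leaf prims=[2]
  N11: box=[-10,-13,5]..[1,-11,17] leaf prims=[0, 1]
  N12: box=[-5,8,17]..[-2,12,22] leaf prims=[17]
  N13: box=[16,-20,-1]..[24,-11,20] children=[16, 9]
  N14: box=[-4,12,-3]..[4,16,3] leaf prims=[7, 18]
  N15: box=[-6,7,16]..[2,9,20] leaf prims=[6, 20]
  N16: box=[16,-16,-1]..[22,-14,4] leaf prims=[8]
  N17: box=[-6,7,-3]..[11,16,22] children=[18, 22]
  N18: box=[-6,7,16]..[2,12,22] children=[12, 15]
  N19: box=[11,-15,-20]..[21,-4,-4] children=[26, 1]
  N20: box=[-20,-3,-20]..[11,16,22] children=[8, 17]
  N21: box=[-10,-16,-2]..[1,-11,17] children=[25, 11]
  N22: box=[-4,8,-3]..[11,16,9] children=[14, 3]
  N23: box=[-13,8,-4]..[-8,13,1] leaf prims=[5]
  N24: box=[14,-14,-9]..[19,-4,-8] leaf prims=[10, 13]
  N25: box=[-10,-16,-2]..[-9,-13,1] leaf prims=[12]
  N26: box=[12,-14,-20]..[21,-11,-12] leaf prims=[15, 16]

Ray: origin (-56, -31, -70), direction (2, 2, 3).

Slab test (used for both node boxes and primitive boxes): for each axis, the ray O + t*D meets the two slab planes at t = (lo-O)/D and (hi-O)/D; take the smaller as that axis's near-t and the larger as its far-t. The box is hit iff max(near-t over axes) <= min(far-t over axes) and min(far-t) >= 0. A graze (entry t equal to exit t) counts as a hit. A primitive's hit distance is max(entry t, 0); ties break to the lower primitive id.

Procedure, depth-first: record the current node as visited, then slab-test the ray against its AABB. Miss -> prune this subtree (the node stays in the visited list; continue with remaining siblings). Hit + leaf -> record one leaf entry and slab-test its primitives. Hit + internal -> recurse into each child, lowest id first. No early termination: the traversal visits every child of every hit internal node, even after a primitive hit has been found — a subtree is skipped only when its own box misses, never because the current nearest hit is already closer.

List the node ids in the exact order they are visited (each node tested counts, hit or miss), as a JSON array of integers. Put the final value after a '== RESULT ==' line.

Traverse from the root:
N0 x:[18,40] y:[11/2,47/2] z:[50/3,92/3] -> hit [18,47/2], descend [2, 20]
  N2 x:[23,40] y:[11/2,27/2] z:[50/3,30] -> miss, prune
  N20 x:[18,67/2] y:[14,47/2] z:[50/3,92/3] -> hit [18,47/2], descend [8, 17]
    N8 x:[18,26] y:[14,22] z:[50/3,71/3] -> hit [18,22], descend [5, 23]
      N5 x:[18,26] y:[14,39/2] z:[50/3,19] -> hit [18,19], descend [6, 7]
        N6 x:[18,21] y:[35/2,39/2] z:[50/3,18] -> hit [18,18] leaf, test {P3(miss), P11@t=18}
        N7 x:[23,26] y:[14,17] z:[52/3,19] -> miss, prune
      N23 x:[43/2,24] y:[39/2,22] z:[22,71/3] -> hit [22,22] leaf, test {P5@t=22}
    N17 x:[25,67/2] y:[19,47/2] z:[67/3,92/3] -> miss, prune

order=[0, 2, 20, 8, 5, 6, 7, 23, 17]  |boxes|=9  |leaves|=2  hit=P11

== RESULT ==
[0, 2, 20, 8, 5, 6, 7, 23, 17]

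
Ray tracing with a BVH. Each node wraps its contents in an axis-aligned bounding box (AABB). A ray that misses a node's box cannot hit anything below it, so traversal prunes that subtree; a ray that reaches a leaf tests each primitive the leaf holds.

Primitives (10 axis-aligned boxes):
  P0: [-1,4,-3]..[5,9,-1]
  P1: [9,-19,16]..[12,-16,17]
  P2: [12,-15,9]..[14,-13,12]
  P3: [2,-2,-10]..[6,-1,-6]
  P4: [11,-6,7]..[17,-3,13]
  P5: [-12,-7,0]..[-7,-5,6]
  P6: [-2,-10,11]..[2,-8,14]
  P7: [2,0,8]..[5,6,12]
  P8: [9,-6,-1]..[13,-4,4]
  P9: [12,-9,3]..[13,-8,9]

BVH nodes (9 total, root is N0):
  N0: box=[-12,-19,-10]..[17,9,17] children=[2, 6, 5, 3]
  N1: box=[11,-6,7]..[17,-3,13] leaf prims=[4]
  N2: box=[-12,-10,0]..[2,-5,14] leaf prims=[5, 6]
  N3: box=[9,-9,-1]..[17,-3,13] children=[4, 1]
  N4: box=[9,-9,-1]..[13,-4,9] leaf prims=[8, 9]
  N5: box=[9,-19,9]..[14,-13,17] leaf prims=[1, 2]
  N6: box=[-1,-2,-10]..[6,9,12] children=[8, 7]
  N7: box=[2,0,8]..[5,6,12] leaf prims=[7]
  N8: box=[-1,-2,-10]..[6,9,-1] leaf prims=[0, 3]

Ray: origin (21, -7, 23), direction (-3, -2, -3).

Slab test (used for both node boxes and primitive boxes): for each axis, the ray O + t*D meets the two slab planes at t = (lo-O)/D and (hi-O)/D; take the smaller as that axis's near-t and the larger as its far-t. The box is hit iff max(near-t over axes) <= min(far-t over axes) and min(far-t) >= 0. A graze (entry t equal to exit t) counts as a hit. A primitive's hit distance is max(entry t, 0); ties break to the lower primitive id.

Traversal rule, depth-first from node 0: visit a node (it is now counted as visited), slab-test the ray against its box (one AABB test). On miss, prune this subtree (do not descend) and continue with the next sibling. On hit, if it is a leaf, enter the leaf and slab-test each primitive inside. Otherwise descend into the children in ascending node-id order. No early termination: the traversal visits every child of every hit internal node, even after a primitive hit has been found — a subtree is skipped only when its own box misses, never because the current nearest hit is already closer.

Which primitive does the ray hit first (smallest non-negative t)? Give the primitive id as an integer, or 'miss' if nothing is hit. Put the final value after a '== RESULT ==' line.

Trace the traversal:
N0 x:[4/3,11] y:[-8,6] z:[2,11] -> hit [2,6], descend [2, 3, 5, 6]
  N2 x:[19/3,11] y:[-1,3/2] z:[3,23/3] -> miss, prune
  N3 x:[4/3,4] y:[-2,1] z:[10/3,8] -> miss, prune
  N5 x:[7/3,4] y:[3,6] z:[2,14/3] -> hit [3,4] leaf, test {P1(miss), P2(miss)}
  N6 x:[5,22/3] y:[-8,-5/2] z:[11/3,11] -> miss, prune

order=[0, 2, 3, 5, 6]  |boxes|=5  |leaves|=1  hit=miss

== RESULT ==
miss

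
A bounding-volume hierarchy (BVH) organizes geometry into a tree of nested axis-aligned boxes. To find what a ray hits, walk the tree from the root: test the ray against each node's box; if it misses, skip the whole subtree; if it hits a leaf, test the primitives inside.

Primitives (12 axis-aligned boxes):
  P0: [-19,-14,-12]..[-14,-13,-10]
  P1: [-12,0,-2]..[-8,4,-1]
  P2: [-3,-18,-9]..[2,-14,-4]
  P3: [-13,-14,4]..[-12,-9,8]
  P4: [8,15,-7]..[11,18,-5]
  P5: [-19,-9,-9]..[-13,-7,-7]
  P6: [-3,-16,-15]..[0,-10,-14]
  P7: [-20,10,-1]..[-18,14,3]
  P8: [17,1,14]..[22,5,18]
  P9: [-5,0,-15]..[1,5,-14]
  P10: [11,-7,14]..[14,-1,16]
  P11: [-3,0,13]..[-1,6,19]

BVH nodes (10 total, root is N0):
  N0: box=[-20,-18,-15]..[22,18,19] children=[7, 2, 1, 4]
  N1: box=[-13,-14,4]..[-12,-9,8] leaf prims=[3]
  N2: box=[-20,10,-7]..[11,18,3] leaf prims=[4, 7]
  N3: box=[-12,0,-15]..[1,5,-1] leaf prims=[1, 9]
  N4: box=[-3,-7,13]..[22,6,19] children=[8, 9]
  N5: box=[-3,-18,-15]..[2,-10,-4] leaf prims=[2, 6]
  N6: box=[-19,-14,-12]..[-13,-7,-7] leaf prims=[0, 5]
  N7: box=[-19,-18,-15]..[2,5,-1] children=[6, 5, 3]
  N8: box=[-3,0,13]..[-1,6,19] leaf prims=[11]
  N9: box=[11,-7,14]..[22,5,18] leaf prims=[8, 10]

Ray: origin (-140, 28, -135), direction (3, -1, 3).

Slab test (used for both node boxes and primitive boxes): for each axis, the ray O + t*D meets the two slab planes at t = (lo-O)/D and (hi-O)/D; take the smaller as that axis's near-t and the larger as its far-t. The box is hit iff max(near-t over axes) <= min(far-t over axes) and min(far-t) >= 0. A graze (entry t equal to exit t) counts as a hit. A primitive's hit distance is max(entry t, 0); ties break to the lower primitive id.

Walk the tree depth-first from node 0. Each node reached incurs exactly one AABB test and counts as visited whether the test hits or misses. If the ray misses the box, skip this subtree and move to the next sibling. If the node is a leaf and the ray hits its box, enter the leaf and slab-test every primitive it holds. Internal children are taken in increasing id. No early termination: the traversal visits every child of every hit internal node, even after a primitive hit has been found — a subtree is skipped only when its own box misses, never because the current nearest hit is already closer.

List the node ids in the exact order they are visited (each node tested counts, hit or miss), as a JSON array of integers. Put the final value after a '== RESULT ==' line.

Traverse from the root:
N0 x:[40,54] y:[10,46] z:[40,154/3] -> hit [40,46], descend [1, 2, 4, 7]
  N1 x:[127/3,128/3] y:[37,42] z:[139/3,143/3] -> miss, prune
  N2 x:[40,151/3] y:[10,18] z:[128/3,46] -> miss, prune
  N4 x:[137/3,54] y:[22,35] z:[148/3,154/3] -> miss, prune
  N7 x:[121/3,142/3] y:[23,46] z:[40,134/3] -> hit [121/3,134/3], descend [3, 5, 6]
    N3 x:[128/3,47] y:[23,28] z:[40,134/3] -> miss, prune
    N5 x:[137/3,142/3] y:[38,46] z:[40,131/3] -> miss, prune
    N6 x:[121/3,127/3] y:[35,42] z:[41,128/3] -> hit [41,42] leaf, test {P0@t=41, P5(miss)}

order=[0, 1, 2, 4, 7, 3, 5, 6]  |boxes|=8  |leaves|=1  hit=P0

== RESULT ==
[0, 1, 2, 4, 7, 3, 5, 6]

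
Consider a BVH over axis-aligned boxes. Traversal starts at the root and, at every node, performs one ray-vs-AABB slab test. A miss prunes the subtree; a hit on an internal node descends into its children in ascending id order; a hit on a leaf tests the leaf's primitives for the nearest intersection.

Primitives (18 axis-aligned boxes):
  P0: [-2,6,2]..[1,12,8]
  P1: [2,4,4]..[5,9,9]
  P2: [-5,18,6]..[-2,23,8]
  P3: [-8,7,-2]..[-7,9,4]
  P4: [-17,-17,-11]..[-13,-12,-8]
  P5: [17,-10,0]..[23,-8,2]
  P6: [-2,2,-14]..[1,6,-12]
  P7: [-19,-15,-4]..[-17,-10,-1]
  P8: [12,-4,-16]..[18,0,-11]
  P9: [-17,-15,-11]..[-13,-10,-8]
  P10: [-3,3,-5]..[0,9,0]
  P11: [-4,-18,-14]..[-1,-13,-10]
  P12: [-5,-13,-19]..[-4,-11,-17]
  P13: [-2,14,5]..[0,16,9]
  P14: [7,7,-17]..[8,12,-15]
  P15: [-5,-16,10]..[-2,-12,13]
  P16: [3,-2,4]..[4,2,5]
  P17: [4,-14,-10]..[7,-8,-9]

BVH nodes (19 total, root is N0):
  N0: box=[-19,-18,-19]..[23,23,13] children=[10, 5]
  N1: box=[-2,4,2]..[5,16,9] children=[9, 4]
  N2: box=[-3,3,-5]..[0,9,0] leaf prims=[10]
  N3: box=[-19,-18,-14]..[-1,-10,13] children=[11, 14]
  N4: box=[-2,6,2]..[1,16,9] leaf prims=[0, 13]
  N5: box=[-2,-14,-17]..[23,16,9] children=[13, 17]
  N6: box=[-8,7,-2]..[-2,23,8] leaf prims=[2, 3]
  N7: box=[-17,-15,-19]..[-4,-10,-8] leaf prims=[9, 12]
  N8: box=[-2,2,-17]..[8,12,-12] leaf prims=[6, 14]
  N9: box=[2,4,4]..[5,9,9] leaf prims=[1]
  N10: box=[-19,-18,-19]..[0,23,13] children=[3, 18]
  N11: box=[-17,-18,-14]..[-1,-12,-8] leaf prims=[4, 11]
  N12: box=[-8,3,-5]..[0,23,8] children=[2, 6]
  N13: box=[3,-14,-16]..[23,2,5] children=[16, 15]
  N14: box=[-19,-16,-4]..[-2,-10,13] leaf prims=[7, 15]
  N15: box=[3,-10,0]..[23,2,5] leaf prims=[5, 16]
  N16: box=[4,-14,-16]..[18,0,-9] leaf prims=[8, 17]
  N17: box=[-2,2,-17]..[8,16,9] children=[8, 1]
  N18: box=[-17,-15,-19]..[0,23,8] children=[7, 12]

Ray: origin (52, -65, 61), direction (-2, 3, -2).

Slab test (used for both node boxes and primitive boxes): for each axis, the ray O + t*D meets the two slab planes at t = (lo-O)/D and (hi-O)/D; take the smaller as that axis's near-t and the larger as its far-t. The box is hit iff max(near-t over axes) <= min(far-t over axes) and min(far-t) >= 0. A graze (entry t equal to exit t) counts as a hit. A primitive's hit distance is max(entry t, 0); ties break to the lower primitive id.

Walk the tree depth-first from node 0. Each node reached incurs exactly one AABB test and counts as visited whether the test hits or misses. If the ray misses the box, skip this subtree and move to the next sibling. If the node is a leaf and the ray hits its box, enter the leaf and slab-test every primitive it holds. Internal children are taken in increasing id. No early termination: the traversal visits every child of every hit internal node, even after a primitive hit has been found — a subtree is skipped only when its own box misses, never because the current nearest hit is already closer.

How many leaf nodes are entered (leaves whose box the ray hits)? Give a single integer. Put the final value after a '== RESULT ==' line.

Traverse from the root:
N0 x:[29/2,71/2] y:[47/3,88/3] z:[24,40] -> hit [24,88/3], descend [5, 10]
  N5 x:[29/2,27] y:[17,27] z:[26,39] -> hit [26,27], descend [13, 17]
    N13 x:[29/2,49/2] y:[17,67/3] z:[28,77/2] -> miss, prune
    N17 x:[22,27] y:[67/3,27] z:[26,39] -> hit [26,27], descend [1, 8]
      N1 x:[47/2,27] y:[23,27] z:[26,59/2] -> hit [26,27], descend [4, 9]
        N4 x:[51/2,27] y:[71/3,27] z:[26,59/2] -> hit [26,27] leaf, test {P0(miss), P13@t=79/3}
        N9 x:[47/2,25] y:[23,74/3] z:[26,57/2] -> miss, prune
      N8 x:[22,27] y:[67/3,77/3] z:[73/2,39] -> miss, prune
  N10 x:[26,71/2] y:[47/3,88/3] z:[24,40] -> hit [26,88/3], descend [3, 18]
    N3 x:[53/2,71/2] y:[47/3,55/3] z:[24,75/2] -> miss, prune
    N18 x:[26,69/2] y:[50/3,88/3] z:[53/2,40] -> hit [53/2,88/3], descend [7, 12]
      N7 x:[28,69/2] y:[50/3,55/3] z:[69/2,40] -> miss, prune
      N12 x:[26,30] y:[68/3,88/3] z:[53/2,33] -> hit [53/2,88/3], descend [2, 6]
        N2 x:[26,55/2] y:[68/3,74/3] z:[61/2,33] -> miss, prune
        N6 x:[27,30] y:[24,88/3] z:[53/2,63/2] -> hit [27,88/3] leaf, test {P2(miss), P3(miss)}

Summary -> nodes [0, 5, 13, 17, 1, 4, 9, 8, 10, 3, 18, 7, 12, 2, 6]; box-tests=15; leaf-entries=2; first=P13

== RESULT ==
2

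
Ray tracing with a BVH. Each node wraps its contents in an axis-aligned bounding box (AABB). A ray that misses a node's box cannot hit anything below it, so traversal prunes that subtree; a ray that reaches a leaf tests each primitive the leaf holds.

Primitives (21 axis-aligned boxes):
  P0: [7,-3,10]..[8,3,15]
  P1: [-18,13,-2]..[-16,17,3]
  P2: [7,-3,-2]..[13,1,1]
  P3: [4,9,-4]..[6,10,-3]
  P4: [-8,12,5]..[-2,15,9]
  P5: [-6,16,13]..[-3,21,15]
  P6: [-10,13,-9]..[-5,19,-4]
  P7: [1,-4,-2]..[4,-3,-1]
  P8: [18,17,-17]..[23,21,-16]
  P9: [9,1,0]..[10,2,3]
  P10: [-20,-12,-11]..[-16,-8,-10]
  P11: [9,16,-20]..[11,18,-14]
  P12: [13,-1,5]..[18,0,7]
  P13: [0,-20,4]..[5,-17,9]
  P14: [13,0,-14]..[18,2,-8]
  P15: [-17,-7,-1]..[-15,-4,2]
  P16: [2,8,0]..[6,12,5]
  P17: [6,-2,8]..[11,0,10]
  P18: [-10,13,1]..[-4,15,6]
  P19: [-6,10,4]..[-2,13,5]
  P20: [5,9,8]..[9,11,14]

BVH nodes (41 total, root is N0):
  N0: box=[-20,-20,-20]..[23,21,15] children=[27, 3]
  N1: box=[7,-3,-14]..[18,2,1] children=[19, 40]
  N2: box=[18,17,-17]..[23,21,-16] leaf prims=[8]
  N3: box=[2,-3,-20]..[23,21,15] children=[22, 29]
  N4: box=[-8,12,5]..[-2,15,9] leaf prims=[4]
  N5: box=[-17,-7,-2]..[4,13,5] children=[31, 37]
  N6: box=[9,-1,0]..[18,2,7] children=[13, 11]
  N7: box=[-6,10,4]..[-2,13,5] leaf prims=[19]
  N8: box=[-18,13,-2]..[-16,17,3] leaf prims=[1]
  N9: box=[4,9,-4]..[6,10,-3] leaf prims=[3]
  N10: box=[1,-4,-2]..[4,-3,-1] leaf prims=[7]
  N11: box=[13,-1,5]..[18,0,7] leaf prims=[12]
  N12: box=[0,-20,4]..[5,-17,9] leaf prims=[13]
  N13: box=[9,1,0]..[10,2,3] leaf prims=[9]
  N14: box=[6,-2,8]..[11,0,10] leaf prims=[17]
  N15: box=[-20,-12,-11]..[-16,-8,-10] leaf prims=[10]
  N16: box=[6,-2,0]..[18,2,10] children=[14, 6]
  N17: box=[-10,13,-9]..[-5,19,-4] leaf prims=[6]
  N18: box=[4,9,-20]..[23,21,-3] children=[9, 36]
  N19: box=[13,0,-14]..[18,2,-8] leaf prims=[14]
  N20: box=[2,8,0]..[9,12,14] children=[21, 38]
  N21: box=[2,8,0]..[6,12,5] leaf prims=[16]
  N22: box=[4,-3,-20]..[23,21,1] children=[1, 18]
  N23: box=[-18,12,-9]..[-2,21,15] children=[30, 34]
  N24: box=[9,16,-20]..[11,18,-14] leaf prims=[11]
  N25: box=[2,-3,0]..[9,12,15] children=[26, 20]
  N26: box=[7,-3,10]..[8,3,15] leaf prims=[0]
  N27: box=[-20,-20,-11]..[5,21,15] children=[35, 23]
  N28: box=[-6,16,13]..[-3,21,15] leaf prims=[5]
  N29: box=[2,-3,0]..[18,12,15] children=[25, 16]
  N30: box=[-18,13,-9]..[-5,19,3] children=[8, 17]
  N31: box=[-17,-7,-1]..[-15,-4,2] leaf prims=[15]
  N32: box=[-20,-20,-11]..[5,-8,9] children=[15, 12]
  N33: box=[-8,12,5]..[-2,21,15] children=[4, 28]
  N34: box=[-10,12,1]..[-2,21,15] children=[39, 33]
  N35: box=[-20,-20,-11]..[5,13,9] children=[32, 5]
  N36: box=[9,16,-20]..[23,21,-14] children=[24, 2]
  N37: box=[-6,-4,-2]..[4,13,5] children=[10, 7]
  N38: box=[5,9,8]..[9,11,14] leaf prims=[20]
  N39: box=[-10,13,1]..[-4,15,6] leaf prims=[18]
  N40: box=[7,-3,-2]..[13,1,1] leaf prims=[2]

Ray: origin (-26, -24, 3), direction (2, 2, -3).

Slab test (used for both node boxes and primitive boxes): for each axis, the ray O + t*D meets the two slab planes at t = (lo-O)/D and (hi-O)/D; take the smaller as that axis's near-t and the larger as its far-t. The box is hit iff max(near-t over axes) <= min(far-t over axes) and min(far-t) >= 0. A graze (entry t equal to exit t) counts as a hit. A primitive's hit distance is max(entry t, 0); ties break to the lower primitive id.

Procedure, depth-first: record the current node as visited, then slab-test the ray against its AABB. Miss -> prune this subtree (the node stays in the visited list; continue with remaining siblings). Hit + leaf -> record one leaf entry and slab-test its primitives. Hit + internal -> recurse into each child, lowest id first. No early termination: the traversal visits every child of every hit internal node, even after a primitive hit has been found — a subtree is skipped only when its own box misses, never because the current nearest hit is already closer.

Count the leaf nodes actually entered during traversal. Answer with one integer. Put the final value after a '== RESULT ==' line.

Trace the traversal:
N0 x:[3,49/2] y:[2,45/2] z:[-4,23/3] -> hit [3,23/3], descend [3, 27]
  N3 x:[14,49/2] y:[21/2,45/2] z:[-4,23/3] -> miss, prune
  N27 x:[3,31/2] y:[2,45/2] z:[-4,14/3] -> hit [3,14/3], descend [23, 35]
    N23 x:[4,12] y:[18,45/2] z:[-4,4] -> miss, prune
    N35 x:[3,31/2] y:[2,37/2] z:[-2,14/3] -> hit [3,14/3], descend [5, 32]
      N5 x:[9/2,15] y:[17/2,37/2] z:[-2/3,5/3] -> miss, prune
      N32 x:[3,31/2] y:[2,8] z:[-2,14/3] -> hit [3,14/3], descend [12, 15]
        N12 x:[13,31/2] y:[2,7/2] z:[-2,-1/3] -> miss, prune
        N15 x:[3,5] y:[6,8] z:[13/3,14/3] -> miss, prune

9 AABB tests over nodes [0, 3, 27, 23, 35, 5, 32, 12, 15]; 0 leaves entered; closest miss.

== RESULT ==
0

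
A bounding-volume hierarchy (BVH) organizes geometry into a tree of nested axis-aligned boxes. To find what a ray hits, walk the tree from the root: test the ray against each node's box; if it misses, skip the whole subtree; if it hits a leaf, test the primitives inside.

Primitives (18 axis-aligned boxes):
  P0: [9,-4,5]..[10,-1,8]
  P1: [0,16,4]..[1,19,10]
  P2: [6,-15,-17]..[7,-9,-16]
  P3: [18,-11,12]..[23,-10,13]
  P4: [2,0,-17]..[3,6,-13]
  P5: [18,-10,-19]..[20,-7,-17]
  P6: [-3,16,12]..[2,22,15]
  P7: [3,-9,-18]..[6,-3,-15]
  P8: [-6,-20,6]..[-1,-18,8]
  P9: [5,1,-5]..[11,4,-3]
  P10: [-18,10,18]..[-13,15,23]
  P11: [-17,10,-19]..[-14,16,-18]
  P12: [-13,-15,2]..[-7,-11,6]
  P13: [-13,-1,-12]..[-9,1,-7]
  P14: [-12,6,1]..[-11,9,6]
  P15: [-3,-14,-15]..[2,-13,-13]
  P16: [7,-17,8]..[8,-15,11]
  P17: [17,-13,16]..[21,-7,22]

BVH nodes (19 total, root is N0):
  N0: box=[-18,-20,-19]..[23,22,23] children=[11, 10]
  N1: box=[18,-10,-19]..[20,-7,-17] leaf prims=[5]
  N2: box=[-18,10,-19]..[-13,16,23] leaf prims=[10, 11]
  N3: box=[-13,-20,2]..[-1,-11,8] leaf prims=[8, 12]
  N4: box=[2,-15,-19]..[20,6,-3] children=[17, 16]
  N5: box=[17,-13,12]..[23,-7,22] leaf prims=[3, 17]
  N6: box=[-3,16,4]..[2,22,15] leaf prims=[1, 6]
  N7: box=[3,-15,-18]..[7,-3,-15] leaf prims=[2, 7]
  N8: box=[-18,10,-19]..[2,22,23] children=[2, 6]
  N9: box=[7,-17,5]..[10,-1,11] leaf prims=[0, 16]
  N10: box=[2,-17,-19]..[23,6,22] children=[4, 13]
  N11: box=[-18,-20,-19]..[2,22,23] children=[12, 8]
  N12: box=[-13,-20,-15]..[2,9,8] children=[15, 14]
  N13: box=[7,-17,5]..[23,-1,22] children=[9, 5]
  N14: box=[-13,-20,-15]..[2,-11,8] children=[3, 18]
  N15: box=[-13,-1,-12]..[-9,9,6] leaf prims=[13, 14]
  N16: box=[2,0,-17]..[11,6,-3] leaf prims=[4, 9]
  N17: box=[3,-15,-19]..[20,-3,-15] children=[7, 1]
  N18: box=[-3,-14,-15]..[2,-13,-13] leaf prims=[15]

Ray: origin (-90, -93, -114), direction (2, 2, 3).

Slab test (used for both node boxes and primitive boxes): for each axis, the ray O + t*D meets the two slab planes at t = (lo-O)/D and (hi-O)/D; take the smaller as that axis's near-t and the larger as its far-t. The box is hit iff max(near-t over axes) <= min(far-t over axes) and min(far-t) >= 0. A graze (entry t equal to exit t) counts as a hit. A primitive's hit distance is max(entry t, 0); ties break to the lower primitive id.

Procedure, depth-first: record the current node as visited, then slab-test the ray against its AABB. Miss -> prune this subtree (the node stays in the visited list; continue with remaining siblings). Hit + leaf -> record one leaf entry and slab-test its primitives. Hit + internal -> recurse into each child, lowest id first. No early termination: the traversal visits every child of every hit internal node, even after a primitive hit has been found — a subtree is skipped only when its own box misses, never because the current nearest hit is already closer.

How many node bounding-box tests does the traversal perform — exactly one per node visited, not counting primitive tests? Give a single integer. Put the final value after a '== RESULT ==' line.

Traverse from the root:
N0 x:[36,113/2] y:[73/2,115/2] z:[95/3,137/3] -> hit [73/2,137/3], descend [10, 11]
  N10 x:[46,113/2] y:[38,99/2] z:[95/3,136/3] -> miss, prune
  N11 x:[36,46] y:[73/2,115/2] z:[95/3,137/3] -> hit [73/2,137/3], descend [8, 12]
    N8 x:[36,46] y:[103/2,115/2] z:[95/3,137/3] -> miss, prune
    N12 x:[77/2,46] y:[73/2,51] z:[33,122/3] -> hit [77/2,122/3], descend [14, 15]
      N14 x:[77/2,46] y:[73/2,41] z:[33,122/3] -> hit [77/2,122/3], descend [3, 18]
        N3 x:[77/2,89/2] y:[73/2,41] z:[116/3,122/3] -> hit [116/3,122/3] leaf, test {P8(miss), P12@t=39}
        N18 x:[87/2,46] y:[79/2,40] z:[33,101/3] -> miss, prune
      N15 x:[77/2,81/2] y:[46,51] z:[34,40] -> miss, prune

Summary -> nodes [0, 10, 11, 8, 12, 14, 3, 18, 15]; box-tests=9; leaf-entries=1; first=P12

== RESULT ==
9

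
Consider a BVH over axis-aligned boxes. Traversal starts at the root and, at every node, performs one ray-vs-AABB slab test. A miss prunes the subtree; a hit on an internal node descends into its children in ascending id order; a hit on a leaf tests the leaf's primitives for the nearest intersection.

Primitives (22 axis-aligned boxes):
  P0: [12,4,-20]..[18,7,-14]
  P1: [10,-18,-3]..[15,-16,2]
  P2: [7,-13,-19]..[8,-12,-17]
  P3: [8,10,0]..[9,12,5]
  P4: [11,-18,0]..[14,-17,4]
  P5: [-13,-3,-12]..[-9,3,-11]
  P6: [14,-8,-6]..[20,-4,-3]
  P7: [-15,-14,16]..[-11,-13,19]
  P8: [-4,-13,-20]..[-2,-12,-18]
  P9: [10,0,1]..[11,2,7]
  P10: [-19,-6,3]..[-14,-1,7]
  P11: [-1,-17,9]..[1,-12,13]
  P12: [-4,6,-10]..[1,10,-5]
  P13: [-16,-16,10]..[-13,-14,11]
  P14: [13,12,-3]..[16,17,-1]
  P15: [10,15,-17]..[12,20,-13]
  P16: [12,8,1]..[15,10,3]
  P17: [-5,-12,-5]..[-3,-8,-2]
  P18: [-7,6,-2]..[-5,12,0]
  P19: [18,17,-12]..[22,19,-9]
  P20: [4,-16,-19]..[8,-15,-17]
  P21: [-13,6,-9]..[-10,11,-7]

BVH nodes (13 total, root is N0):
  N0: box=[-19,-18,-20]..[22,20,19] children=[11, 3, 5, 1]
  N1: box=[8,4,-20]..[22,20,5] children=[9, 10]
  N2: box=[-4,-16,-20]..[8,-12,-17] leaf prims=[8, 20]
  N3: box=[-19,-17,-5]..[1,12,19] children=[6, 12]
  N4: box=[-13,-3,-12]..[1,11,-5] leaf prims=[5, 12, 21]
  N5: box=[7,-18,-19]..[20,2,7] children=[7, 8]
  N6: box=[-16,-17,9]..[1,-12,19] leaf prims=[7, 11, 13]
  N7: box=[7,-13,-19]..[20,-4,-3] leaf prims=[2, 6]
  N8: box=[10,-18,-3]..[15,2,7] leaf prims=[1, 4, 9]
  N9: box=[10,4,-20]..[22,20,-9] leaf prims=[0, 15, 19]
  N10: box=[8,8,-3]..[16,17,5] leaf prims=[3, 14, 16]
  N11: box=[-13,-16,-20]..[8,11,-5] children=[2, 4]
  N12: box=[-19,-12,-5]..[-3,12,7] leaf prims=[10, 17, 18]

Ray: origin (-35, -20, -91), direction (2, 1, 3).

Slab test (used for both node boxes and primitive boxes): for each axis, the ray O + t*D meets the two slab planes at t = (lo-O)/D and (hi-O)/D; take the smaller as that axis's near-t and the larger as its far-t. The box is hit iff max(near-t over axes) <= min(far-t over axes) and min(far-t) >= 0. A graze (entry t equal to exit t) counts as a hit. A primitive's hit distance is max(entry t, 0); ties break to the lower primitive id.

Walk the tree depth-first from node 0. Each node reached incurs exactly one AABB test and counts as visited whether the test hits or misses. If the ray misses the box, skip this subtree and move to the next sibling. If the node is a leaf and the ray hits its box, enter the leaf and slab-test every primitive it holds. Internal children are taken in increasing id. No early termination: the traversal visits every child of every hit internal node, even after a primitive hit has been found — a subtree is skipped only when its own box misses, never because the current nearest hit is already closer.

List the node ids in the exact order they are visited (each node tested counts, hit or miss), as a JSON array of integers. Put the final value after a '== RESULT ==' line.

Traverse from the root:
N0 x:[8,57/2] y:[2,40] z:[71/3,110/3] -> hit [71/3,57/2], descend [1, 3, 5, 11]
  N1 x:[43/2,57/2] y:[24,40] z:[71/3,32] -> hit [24,57/2], descend [9, 10]
    N9 x:[45/2,57/2] y:[24,40] z:[71/3,82/3] -> hit [24,82/3] leaf, test {P0@t=24, P15(miss), P19(miss)}
    N10 x:[43/2,51/2] y:[28,37] z:[88/3,32] -> miss, prune
  N3 x:[8,18] y:[3,32] z:[86/3,110/3] -> miss, prune
  N5 x:[21,55/2] y:[2,22] z:[24,98/3] -> miss, prune
  N11 x:[11,43/2] y:[4,31] z:[71/3,86/3] -> miss, prune

Summary -> nodes [0, 1, 9, 10, 3, 5, 11]; box-tests=7; leaf-entries=1; first=P0

== RESULT ==
[0, 1, 9, 10, 3, 5, 11]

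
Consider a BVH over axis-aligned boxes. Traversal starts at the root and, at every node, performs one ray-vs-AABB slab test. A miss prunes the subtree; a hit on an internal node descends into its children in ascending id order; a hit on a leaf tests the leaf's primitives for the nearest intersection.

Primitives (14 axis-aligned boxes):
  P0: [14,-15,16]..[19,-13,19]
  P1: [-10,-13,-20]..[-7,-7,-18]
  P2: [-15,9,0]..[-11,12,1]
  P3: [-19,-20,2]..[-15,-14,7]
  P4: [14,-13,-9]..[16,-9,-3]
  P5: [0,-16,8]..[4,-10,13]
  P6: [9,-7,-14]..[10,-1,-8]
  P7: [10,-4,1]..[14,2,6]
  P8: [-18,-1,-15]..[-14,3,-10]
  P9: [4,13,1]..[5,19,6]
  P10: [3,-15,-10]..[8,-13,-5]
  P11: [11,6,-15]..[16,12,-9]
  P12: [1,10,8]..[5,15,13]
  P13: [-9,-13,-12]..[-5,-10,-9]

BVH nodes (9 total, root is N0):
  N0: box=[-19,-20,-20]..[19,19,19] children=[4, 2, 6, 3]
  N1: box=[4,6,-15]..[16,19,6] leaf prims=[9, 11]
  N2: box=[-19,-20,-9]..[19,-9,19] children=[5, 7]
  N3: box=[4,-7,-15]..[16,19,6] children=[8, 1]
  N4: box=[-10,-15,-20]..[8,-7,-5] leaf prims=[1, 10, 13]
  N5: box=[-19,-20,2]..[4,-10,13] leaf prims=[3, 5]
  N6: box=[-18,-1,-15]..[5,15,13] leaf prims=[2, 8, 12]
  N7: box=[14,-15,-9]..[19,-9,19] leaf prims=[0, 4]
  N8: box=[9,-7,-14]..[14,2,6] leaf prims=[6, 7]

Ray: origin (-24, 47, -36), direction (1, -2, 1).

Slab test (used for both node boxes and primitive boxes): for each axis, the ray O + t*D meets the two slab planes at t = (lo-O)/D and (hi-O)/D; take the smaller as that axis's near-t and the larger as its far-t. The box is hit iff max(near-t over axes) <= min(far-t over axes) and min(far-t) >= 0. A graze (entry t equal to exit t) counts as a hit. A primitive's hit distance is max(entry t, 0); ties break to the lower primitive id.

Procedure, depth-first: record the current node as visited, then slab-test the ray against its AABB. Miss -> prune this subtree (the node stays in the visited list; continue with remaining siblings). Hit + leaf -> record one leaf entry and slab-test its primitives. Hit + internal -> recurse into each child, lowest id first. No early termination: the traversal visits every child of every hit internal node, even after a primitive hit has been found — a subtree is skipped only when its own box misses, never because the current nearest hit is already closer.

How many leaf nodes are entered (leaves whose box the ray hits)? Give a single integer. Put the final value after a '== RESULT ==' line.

Traverse from the root:
N0 x:[5,43] y:[14,67/2] z:[16,55] -> hit [16,67/2], descend [2, 3, 4, 6]
  N2 x:[5,43] y:[28,67/2] z:[27,55] -> hit [28,67/2], descend [5, 7]
    N5 x:[5,28] y:[57/2,67/2] z:[38,49] -> miss, prune
    N7 x:[38,43] y:[28,31] z:[27,55] -> miss, prune
  N3 x:[28,40] y:[14,27] z:[21,42] -> miss, prune
  N4 x:[14,32] y:[27,31] z:[16,31] -> hit [27,31] leaf, test {P1(miss), P10@t=30, P13(miss)}
  N6 x:[6,29] y:[16,24] z:[21,49] -> hit [21,24] leaf, test {P2(miss), P8(miss), P12(miss)}

Summary -> nodes [0, 2, 5, 7, 3, 4, 6]; box-tests=7; leaf-entries=2; first=P10

== RESULT ==
2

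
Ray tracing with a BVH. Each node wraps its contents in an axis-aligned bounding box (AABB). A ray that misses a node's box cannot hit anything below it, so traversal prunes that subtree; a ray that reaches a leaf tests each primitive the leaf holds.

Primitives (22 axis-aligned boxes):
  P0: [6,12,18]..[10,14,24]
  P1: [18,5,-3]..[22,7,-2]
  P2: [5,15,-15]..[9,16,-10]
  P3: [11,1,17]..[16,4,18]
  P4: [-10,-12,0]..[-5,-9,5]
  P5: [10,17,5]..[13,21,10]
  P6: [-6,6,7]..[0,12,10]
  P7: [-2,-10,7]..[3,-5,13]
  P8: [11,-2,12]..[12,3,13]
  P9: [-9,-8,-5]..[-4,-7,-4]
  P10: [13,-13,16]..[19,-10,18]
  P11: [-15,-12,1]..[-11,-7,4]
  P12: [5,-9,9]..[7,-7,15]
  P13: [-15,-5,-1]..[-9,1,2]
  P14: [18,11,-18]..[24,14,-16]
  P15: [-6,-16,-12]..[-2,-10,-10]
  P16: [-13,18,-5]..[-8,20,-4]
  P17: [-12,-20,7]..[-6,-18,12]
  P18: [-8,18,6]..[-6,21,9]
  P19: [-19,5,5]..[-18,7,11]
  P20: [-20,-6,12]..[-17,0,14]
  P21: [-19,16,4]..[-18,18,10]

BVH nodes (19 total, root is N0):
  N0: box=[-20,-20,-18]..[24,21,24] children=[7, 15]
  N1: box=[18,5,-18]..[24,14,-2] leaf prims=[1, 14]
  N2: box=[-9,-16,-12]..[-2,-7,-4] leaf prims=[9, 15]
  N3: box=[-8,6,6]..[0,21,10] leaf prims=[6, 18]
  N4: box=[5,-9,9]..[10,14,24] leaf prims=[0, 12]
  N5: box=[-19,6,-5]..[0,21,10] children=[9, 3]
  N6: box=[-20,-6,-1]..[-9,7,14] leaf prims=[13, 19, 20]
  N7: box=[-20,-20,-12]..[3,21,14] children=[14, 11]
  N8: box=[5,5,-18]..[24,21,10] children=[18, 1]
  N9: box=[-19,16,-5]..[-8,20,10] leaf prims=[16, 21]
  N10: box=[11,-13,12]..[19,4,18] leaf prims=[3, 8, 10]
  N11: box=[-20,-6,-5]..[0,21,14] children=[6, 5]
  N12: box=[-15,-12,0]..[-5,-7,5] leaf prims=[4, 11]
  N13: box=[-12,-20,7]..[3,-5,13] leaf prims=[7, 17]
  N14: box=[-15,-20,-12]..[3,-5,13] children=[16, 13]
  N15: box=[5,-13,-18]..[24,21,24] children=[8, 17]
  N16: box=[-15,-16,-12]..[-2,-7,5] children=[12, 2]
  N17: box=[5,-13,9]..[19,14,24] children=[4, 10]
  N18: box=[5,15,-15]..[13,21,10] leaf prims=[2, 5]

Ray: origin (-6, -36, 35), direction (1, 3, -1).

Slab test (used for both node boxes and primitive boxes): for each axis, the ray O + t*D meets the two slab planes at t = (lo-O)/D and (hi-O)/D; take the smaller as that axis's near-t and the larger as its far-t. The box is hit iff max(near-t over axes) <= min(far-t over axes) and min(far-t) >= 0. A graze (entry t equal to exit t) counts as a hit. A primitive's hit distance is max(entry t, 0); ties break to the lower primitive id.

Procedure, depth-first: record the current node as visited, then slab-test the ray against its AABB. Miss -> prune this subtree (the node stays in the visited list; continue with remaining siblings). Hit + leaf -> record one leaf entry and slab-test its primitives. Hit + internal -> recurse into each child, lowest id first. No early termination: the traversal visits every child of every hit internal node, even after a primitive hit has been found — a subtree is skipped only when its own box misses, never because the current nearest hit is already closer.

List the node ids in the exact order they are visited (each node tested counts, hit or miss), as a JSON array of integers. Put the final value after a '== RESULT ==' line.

Traverse from the root:
N0 x:[-14,30] y:[16/3,19] z:[11,53] -> hit [11,19], descend [7, 15]
  N7 x:[-14,9] y:[16/3,19] z:[21,47] -> miss, prune
  N15 x:[11,30] y:[23/3,19] z:[11,53] -> hit [11,19], descend [8, 17]
    N8 x:[11,30] y:[41/3,19] z:[25,53] -> miss, prune
    N17 x:[11,25] y:[23/3,50/3] z:[11,26] -> hit [11,50/3], descend [4, 10]
      N4 x:[11,16] y:[9,50/3] z:[11,26] -> hit [11,16] leaf, test {P0@t=16, P12(miss)}
      N10 x:[17,25] y:[23/3,40/3] z:[17,23] -> miss, prune

Summary -> nodes [0, 7, 15, 8, 17, 4, 10]; box-tests=7; leaf-entries=1; first=P0

== RESULT ==
[0, 7, 15, 8, 17, 4, 10]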